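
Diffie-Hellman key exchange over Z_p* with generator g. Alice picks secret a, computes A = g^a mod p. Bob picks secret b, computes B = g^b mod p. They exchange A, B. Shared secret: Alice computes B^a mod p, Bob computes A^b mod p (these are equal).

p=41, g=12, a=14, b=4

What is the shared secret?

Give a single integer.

Answer: 37

Derivation:
A = 12^14 mod 41  (bits of 14 = 1110)
  bit 0 = 1: r = r^2 * 12 mod 41 = 1^2 * 12 = 1*12 = 12
  bit 1 = 1: r = r^2 * 12 mod 41 = 12^2 * 12 = 21*12 = 6
  bit 2 = 1: r = r^2 * 12 mod 41 = 6^2 * 12 = 36*12 = 22
  bit 3 = 0: r = r^2 mod 41 = 22^2 = 33
  -> A = 33
B = 12^4 mod 41  (bits of 4 = 100)
  bit 0 = 1: r = r^2 * 12 mod 41 = 1^2 * 12 = 1*12 = 12
  bit 1 = 0: r = r^2 mod 41 = 12^2 = 21
  bit 2 = 0: r = r^2 mod 41 = 21^2 = 31
  -> B = 31
s = B^a = 31^14 mod 41  (bits of 14 = 1110)
  bit 0 = 1: r = r^2 * 31 mod 41 = 1^2 * 31 = 1*31 = 31
  bit 1 = 1: r = r^2 * 31 mod 41 = 31^2 * 31 = 18*31 = 25
  bit 2 = 1: r = r^2 * 31 mod 41 = 25^2 * 31 = 10*31 = 23
  bit 3 = 0: r = r^2 mod 41 = 23^2 = 37
  -> s = B^a = 37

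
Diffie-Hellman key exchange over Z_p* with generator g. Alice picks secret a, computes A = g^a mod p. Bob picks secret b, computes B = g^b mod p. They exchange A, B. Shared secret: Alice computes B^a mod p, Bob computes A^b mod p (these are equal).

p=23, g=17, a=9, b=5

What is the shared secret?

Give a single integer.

Answer: 17

Derivation:
A = 17^9 mod 23  (bits of 9 = 1001)
  bit 0 = 1: r = r^2 * 17 mod 23 = 1^2 * 17 = 1*17 = 17
  bit 1 = 0: r = r^2 mod 23 = 17^2 = 13
  bit 2 = 0: r = r^2 mod 23 = 13^2 = 8
  bit 3 = 1: r = r^2 * 17 mod 23 = 8^2 * 17 = 18*17 = 7
  -> A = 7
B = 17^5 mod 23  (bits of 5 = 101)
  bit 0 = 1: r = r^2 * 17 mod 23 = 1^2 * 17 = 1*17 = 17
  bit 1 = 0: r = r^2 mod 23 = 17^2 = 13
  bit 2 = 1: r = r^2 * 17 mod 23 = 13^2 * 17 = 8*17 = 21
  -> B = 21
s = B^a = 21^9 mod 23  (bits of 9 = 1001)
  bit 0 = 1: r = r^2 * 21 mod 23 = 1^2 * 21 = 1*21 = 21
  bit 1 = 0: r = r^2 mod 23 = 21^2 = 4
  bit 2 = 0: r = r^2 mod 23 = 4^2 = 16
  bit 3 = 1: r = r^2 * 21 mod 23 = 16^2 * 21 = 3*21 = 17
  -> s = B^a = 17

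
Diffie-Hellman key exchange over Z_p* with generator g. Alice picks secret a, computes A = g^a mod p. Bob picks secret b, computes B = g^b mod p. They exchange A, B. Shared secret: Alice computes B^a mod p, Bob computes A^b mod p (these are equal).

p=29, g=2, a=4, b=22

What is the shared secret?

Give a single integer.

A = 2^4 mod 29  (bits of 4 = 100)
  bit 0 = 1: r = r^2 * 2 mod 29 = 1^2 * 2 = 1*2 = 2
  bit 1 = 0: r = r^2 mod 29 = 2^2 = 4
  bit 2 = 0: r = r^2 mod 29 = 4^2 = 16
  -> A = 16
B = 2^22 mod 29  (bits of 22 = 10110)
  bit 0 = 1: r = r^2 * 2 mod 29 = 1^2 * 2 = 1*2 = 2
  bit 1 = 0: r = r^2 mod 29 = 2^2 = 4
  bit 2 = 1: r = r^2 * 2 mod 29 = 4^2 * 2 = 16*2 = 3
  bit 3 = 1: r = r^2 * 2 mod 29 = 3^2 * 2 = 9*2 = 18
  bit 4 = 0: r = r^2 mod 29 = 18^2 = 5
  -> B = 5
s = B^a = 5^4 mod 29  (bits of 4 = 100)
  bit 0 = 1: r = r^2 * 5 mod 29 = 1^2 * 5 = 1*5 = 5
  bit 1 = 0: r = r^2 mod 29 = 5^2 = 25
  bit 2 = 0: r = r^2 mod 29 = 25^2 = 16
  -> s = B^a = 16

Answer: 16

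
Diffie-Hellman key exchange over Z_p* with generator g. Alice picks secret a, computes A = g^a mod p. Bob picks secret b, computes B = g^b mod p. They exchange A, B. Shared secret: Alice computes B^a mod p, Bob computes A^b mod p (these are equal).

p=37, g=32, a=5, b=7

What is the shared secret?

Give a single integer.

Answer: 22

Derivation:
A = 32^5 mod 37  (bits of 5 = 101)
  bit 0 = 1: r = r^2 * 32 mod 37 = 1^2 * 32 = 1*32 = 32
  bit 1 = 0: r = r^2 mod 37 = 32^2 = 25
  bit 2 = 1: r = r^2 * 32 mod 37 = 25^2 * 32 = 33*32 = 20
  -> A = 20
B = 32^7 mod 37  (bits of 7 = 111)
  bit 0 = 1: r = r^2 * 32 mod 37 = 1^2 * 32 = 1*32 = 32
  bit 1 = 1: r = r^2 * 32 mod 37 = 32^2 * 32 = 25*32 = 23
  bit 2 = 1: r = r^2 * 32 mod 37 = 23^2 * 32 = 11*32 = 19
  -> B = 19
s = B^a = 19^5 mod 37  (bits of 5 = 101)
  bit 0 = 1: r = r^2 * 19 mod 37 = 1^2 * 19 = 1*19 = 19
  bit 1 = 0: r = r^2 mod 37 = 19^2 = 28
  bit 2 = 1: r = r^2 * 19 mod 37 = 28^2 * 19 = 7*19 = 22
  -> s = B^a = 22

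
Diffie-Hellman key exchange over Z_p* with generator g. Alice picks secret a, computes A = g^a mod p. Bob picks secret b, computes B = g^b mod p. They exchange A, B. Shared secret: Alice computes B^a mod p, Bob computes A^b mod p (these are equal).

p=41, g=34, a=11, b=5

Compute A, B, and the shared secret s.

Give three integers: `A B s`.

A = 34^11 mod 41  (bits of 11 = 1011)
  bit 0 = 1: r = r^2 * 34 mod 41 = 1^2 * 34 = 1*34 = 34
  bit 1 = 0: r = r^2 mod 41 = 34^2 = 8
  bit 2 = 1: r = r^2 * 34 mod 41 = 8^2 * 34 = 23*34 = 3
  bit 3 = 1: r = r^2 * 34 mod 41 = 3^2 * 34 = 9*34 = 19
  -> A = 19
B = 34^5 mod 41  (bits of 5 = 101)
  bit 0 = 1: r = r^2 * 34 mod 41 = 1^2 * 34 = 1*34 = 34
  bit 1 = 0: r = r^2 mod 41 = 34^2 = 8
  bit 2 = 1: r = r^2 * 34 mod 41 = 8^2 * 34 = 23*34 = 3
  -> B = 3
s = B^a = 3^11 mod 41  (bits of 11 = 1011)
  bit 0 = 1: r = r^2 * 3 mod 41 = 1^2 * 3 = 1*3 = 3
  bit 1 = 0: r = r^2 mod 41 = 3^2 = 9
  bit 2 = 1: r = r^2 * 3 mod 41 = 9^2 * 3 = 40*3 = 38
  bit 3 = 1: r = r^2 * 3 mod 41 = 38^2 * 3 = 9*3 = 27
  -> s = B^a = 27

Answer: 19 3 27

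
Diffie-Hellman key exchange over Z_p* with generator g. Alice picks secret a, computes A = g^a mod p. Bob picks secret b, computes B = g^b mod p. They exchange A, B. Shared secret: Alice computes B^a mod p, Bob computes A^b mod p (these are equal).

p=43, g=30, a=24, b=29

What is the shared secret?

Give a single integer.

Answer: 4

Derivation:
A = 30^24 mod 43  (bits of 24 = 11000)
  bit 0 = 1: r = r^2 * 30 mod 43 = 1^2 * 30 = 1*30 = 30
  bit 1 = 1: r = r^2 * 30 mod 43 = 30^2 * 30 = 40*30 = 39
  bit 2 = 0: r = r^2 mod 43 = 39^2 = 16
  bit 3 = 0: r = r^2 mod 43 = 16^2 = 41
  bit 4 = 0: r = r^2 mod 43 = 41^2 = 4
  -> A = 4
B = 30^29 mod 43  (bits of 29 = 11101)
  bit 0 = 1: r = r^2 * 30 mod 43 = 1^2 * 30 = 1*30 = 30
  bit 1 = 1: r = r^2 * 30 mod 43 = 30^2 * 30 = 40*30 = 39
  bit 2 = 1: r = r^2 * 30 mod 43 = 39^2 * 30 = 16*30 = 7
  bit 3 = 0: r = r^2 mod 43 = 7^2 = 6
  bit 4 = 1: r = r^2 * 30 mod 43 = 6^2 * 30 = 36*30 = 5
  -> B = 5
s = B^a = 5^24 mod 43  (bits of 24 = 11000)
  bit 0 = 1: r = r^2 * 5 mod 43 = 1^2 * 5 = 1*5 = 5
  bit 1 = 1: r = r^2 * 5 mod 43 = 5^2 * 5 = 25*5 = 39
  bit 2 = 0: r = r^2 mod 43 = 39^2 = 16
  bit 3 = 0: r = r^2 mod 43 = 16^2 = 41
  bit 4 = 0: r = r^2 mod 43 = 41^2 = 4
  -> s = B^a = 4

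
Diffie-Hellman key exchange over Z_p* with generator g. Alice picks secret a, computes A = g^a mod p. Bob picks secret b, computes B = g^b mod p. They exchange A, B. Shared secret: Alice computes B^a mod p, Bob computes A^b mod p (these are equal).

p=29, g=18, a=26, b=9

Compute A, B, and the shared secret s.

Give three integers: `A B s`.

Answer: 6 27 22

Derivation:
A = 18^26 mod 29  (bits of 26 = 11010)
  bit 0 = 1: r = r^2 * 18 mod 29 = 1^2 * 18 = 1*18 = 18
  bit 1 = 1: r = r^2 * 18 mod 29 = 18^2 * 18 = 5*18 = 3
  bit 2 = 0: r = r^2 mod 29 = 3^2 = 9
  bit 3 = 1: r = r^2 * 18 mod 29 = 9^2 * 18 = 23*18 = 8
  bit 4 = 0: r = r^2 mod 29 = 8^2 = 6
  -> A = 6
B = 18^9 mod 29  (bits of 9 = 1001)
  bit 0 = 1: r = r^2 * 18 mod 29 = 1^2 * 18 = 1*18 = 18
  bit 1 = 0: r = r^2 mod 29 = 18^2 = 5
  bit 2 = 0: r = r^2 mod 29 = 5^2 = 25
  bit 3 = 1: r = r^2 * 18 mod 29 = 25^2 * 18 = 16*18 = 27
  -> B = 27
s = B^a = 27^26 mod 29  (bits of 26 = 11010)
  bit 0 = 1: r = r^2 * 27 mod 29 = 1^2 * 27 = 1*27 = 27
  bit 1 = 1: r = r^2 * 27 mod 29 = 27^2 * 27 = 4*27 = 21
  bit 2 = 0: r = r^2 mod 29 = 21^2 = 6
  bit 3 = 1: r = r^2 * 27 mod 29 = 6^2 * 27 = 7*27 = 15
  bit 4 = 0: r = r^2 mod 29 = 15^2 = 22
  -> s = B^a = 22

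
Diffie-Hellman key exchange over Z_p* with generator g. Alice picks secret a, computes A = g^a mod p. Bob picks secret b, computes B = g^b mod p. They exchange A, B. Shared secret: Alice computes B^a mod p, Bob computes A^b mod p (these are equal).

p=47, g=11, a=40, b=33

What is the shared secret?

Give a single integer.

A = 11^40 mod 47  (bits of 40 = 101000)
  bit 0 = 1: r = r^2 * 11 mod 47 = 1^2 * 11 = 1*11 = 11
  bit 1 = 0: r = r^2 mod 47 = 11^2 = 27
  bit 2 = 1: r = r^2 * 11 mod 47 = 27^2 * 11 = 24*11 = 29
  bit 3 = 0: r = r^2 mod 47 = 29^2 = 42
  bit 4 = 0: r = r^2 mod 47 = 42^2 = 25
  bit 5 = 0: r = r^2 mod 47 = 25^2 = 14
  -> A = 14
B = 11^33 mod 47  (bits of 33 = 100001)
  bit 0 = 1: r = r^2 * 11 mod 47 = 1^2 * 11 = 1*11 = 11
  bit 1 = 0: r = r^2 mod 47 = 11^2 = 27
  bit 2 = 0: r = r^2 mod 47 = 27^2 = 24
  bit 3 = 0: r = r^2 mod 47 = 24^2 = 12
  bit 4 = 0: r = r^2 mod 47 = 12^2 = 3
  bit 5 = 1: r = r^2 * 11 mod 47 = 3^2 * 11 = 9*11 = 5
  -> B = 5
s = B^a = 5^40 mod 47  (bits of 40 = 101000)
  bit 0 = 1: r = r^2 * 5 mod 47 = 1^2 * 5 = 1*5 = 5
  bit 1 = 0: r = r^2 mod 47 = 5^2 = 25
  bit 2 = 1: r = r^2 * 5 mod 47 = 25^2 * 5 = 14*5 = 23
  bit 3 = 0: r = r^2 mod 47 = 23^2 = 12
  bit 4 = 0: r = r^2 mod 47 = 12^2 = 3
  bit 5 = 0: r = r^2 mod 47 = 3^2 = 9
  -> s = B^a = 9

Answer: 9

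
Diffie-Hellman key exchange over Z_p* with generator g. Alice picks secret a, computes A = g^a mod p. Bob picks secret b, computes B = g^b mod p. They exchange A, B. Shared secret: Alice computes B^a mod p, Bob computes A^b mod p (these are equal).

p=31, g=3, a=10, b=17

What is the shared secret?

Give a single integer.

Answer: 5

Derivation:
A = 3^10 mod 31  (bits of 10 = 1010)
  bit 0 = 1: r = r^2 * 3 mod 31 = 1^2 * 3 = 1*3 = 3
  bit 1 = 0: r = r^2 mod 31 = 3^2 = 9
  bit 2 = 1: r = r^2 * 3 mod 31 = 9^2 * 3 = 19*3 = 26
  bit 3 = 0: r = r^2 mod 31 = 26^2 = 25
  -> A = 25
B = 3^17 mod 31  (bits of 17 = 10001)
  bit 0 = 1: r = r^2 * 3 mod 31 = 1^2 * 3 = 1*3 = 3
  bit 1 = 0: r = r^2 mod 31 = 3^2 = 9
  bit 2 = 0: r = r^2 mod 31 = 9^2 = 19
  bit 3 = 0: r = r^2 mod 31 = 19^2 = 20
  bit 4 = 1: r = r^2 * 3 mod 31 = 20^2 * 3 = 28*3 = 22
  -> B = 22
s = B^a = 22^10 mod 31  (bits of 10 = 1010)
  bit 0 = 1: r = r^2 * 22 mod 31 = 1^2 * 22 = 1*22 = 22
  bit 1 = 0: r = r^2 mod 31 = 22^2 = 19
  bit 2 = 1: r = r^2 * 22 mod 31 = 19^2 * 22 = 20*22 = 6
  bit 3 = 0: r = r^2 mod 31 = 6^2 = 5
  -> s = B^a = 5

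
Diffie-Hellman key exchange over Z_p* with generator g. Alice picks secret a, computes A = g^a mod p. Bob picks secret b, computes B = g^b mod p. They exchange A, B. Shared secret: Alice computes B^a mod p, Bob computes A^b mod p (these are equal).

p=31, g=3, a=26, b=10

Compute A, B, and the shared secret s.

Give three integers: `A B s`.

Answer: 18 25 5

Derivation:
A = 3^26 mod 31  (bits of 26 = 11010)
  bit 0 = 1: r = r^2 * 3 mod 31 = 1^2 * 3 = 1*3 = 3
  bit 1 = 1: r = r^2 * 3 mod 31 = 3^2 * 3 = 9*3 = 27
  bit 2 = 0: r = r^2 mod 31 = 27^2 = 16
  bit 3 = 1: r = r^2 * 3 mod 31 = 16^2 * 3 = 8*3 = 24
  bit 4 = 0: r = r^2 mod 31 = 24^2 = 18
  -> A = 18
B = 3^10 mod 31  (bits of 10 = 1010)
  bit 0 = 1: r = r^2 * 3 mod 31 = 1^2 * 3 = 1*3 = 3
  bit 1 = 0: r = r^2 mod 31 = 3^2 = 9
  bit 2 = 1: r = r^2 * 3 mod 31 = 9^2 * 3 = 19*3 = 26
  bit 3 = 0: r = r^2 mod 31 = 26^2 = 25
  -> B = 25
s = B^a = 25^26 mod 31  (bits of 26 = 11010)
  bit 0 = 1: r = r^2 * 25 mod 31 = 1^2 * 25 = 1*25 = 25
  bit 1 = 1: r = r^2 * 25 mod 31 = 25^2 * 25 = 5*25 = 1
  bit 2 = 0: r = r^2 mod 31 = 1^2 = 1
  bit 3 = 1: r = r^2 * 25 mod 31 = 1^2 * 25 = 1*25 = 25
  bit 4 = 0: r = r^2 mod 31 = 25^2 = 5
  -> s = B^a = 5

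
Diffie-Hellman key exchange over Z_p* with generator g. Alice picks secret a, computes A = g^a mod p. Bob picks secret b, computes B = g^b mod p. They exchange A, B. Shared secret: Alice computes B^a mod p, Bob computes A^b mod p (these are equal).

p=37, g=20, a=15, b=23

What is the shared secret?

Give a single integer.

Answer: 29

Derivation:
A = 20^15 mod 37  (bits of 15 = 1111)
  bit 0 = 1: r = r^2 * 20 mod 37 = 1^2 * 20 = 1*20 = 20
  bit 1 = 1: r = r^2 * 20 mod 37 = 20^2 * 20 = 30*20 = 8
  bit 2 = 1: r = r^2 * 20 mod 37 = 8^2 * 20 = 27*20 = 22
  bit 3 = 1: r = r^2 * 20 mod 37 = 22^2 * 20 = 3*20 = 23
  -> A = 23
B = 20^23 mod 37  (bits of 23 = 10111)
  bit 0 = 1: r = r^2 * 20 mod 37 = 1^2 * 20 = 1*20 = 20
  bit 1 = 0: r = r^2 mod 37 = 20^2 = 30
  bit 2 = 1: r = r^2 * 20 mod 37 = 30^2 * 20 = 12*20 = 18
  bit 3 = 1: r = r^2 * 20 mod 37 = 18^2 * 20 = 28*20 = 5
  bit 4 = 1: r = r^2 * 20 mod 37 = 5^2 * 20 = 25*20 = 19
  -> B = 19
s = B^a = 19^15 mod 37  (bits of 15 = 1111)
  bit 0 = 1: r = r^2 * 19 mod 37 = 1^2 * 19 = 1*19 = 19
  bit 1 = 1: r = r^2 * 19 mod 37 = 19^2 * 19 = 28*19 = 14
  bit 2 = 1: r = r^2 * 19 mod 37 = 14^2 * 19 = 11*19 = 24
  bit 3 = 1: r = r^2 * 19 mod 37 = 24^2 * 19 = 21*19 = 29
  -> s = B^a = 29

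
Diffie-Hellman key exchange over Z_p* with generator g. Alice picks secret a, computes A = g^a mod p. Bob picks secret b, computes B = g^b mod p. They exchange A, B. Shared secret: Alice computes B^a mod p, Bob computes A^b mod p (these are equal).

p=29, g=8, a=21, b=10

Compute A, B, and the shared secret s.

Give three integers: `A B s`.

A = 8^21 mod 29  (bits of 21 = 10101)
  bit 0 = 1: r = r^2 * 8 mod 29 = 1^2 * 8 = 1*8 = 8
  bit 1 = 0: r = r^2 mod 29 = 8^2 = 6
  bit 2 = 1: r = r^2 * 8 mod 29 = 6^2 * 8 = 7*8 = 27
  bit 3 = 0: r = r^2 mod 29 = 27^2 = 4
  bit 4 = 1: r = r^2 * 8 mod 29 = 4^2 * 8 = 16*8 = 12
  -> A = 12
B = 8^10 mod 29  (bits of 10 = 1010)
  bit 0 = 1: r = r^2 * 8 mod 29 = 1^2 * 8 = 1*8 = 8
  bit 1 = 0: r = r^2 mod 29 = 8^2 = 6
  bit 2 = 1: r = r^2 * 8 mod 29 = 6^2 * 8 = 7*8 = 27
  bit 3 = 0: r = r^2 mod 29 = 27^2 = 4
  -> B = 4
s = B^a = 4^21 mod 29  (bits of 21 = 10101)
  bit 0 = 1: r = r^2 * 4 mod 29 = 1^2 * 4 = 1*4 = 4
  bit 1 = 0: r = r^2 mod 29 = 4^2 = 16
  bit 2 = 1: r = r^2 * 4 mod 29 = 16^2 * 4 = 24*4 = 9
  bit 3 = 0: r = r^2 mod 29 = 9^2 = 23
  bit 4 = 1: r = r^2 * 4 mod 29 = 23^2 * 4 = 7*4 = 28
  -> s = B^a = 28

Answer: 12 4 28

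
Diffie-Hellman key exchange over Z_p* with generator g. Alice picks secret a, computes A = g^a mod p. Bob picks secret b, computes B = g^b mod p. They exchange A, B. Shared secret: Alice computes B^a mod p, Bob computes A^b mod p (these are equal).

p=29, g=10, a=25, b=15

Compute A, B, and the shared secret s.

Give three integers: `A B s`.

A = 10^25 mod 29  (bits of 25 = 11001)
  bit 0 = 1: r = r^2 * 10 mod 29 = 1^2 * 10 = 1*10 = 10
  bit 1 = 1: r = r^2 * 10 mod 29 = 10^2 * 10 = 13*10 = 14
  bit 2 = 0: r = r^2 mod 29 = 14^2 = 22
  bit 3 = 0: r = r^2 mod 29 = 22^2 = 20
  bit 4 = 1: r = r^2 * 10 mod 29 = 20^2 * 10 = 23*10 = 27
  -> A = 27
B = 10^15 mod 29  (bits of 15 = 1111)
  bit 0 = 1: r = r^2 * 10 mod 29 = 1^2 * 10 = 1*10 = 10
  bit 1 = 1: r = r^2 * 10 mod 29 = 10^2 * 10 = 13*10 = 14
  bit 2 = 1: r = r^2 * 10 mod 29 = 14^2 * 10 = 22*10 = 17
  bit 3 = 1: r = r^2 * 10 mod 29 = 17^2 * 10 = 28*10 = 19
  -> B = 19
s = B^a = 19^25 mod 29  (bits of 25 = 11001)
  bit 0 = 1: r = r^2 * 19 mod 29 = 1^2 * 19 = 1*19 = 19
  bit 1 = 1: r = r^2 * 19 mod 29 = 19^2 * 19 = 13*19 = 15
  bit 2 = 0: r = r^2 mod 29 = 15^2 = 22
  bit 3 = 0: r = r^2 mod 29 = 22^2 = 20
  bit 4 = 1: r = r^2 * 19 mod 29 = 20^2 * 19 = 23*19 = 2
  -> s = B^a = 2

Answer: 27 19 2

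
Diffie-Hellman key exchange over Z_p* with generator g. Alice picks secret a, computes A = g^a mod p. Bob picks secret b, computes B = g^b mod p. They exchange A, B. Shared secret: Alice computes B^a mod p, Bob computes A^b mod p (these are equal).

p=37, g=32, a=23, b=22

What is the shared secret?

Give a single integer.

Answer: 25

Derivation:
A = 32^23 mod 37  (bits of 23 = 10111)
  bit 0 = 1: r = r^2 * 32 mod 37 = 1^2 * 32 = 1*32 = 32
  bit 1 = 0: r = r^2 mod 37 = 32^2 = 25
  bit 2 = 1: r = r^2 * 32 mod 37 = 25^2 * 32 = 33*32 = 20
  bit 3 = 1: r = r^2 * 32 mod 37 = 20^2 * 32 = 30*32 = 35
  bit 4 = 1: r = r^2 * 32 mod 37 = 35^2 * 32 = 4*32 = 17
  -> A = 17
B = 32^22 mod 37  (bits of 22 = 10110)
  bit 0 = 1: r = r^2 * 32 mod 37 = 1^2 * 32 = 1*32 = 32
  bit 1 = 0: r = r^2 mod 37 = 32^2 = 25
  bit 2 = 1: r = r^2 * 32 mod 37 = 25^2 * 32 = 33*32 = 20
  bit 3 = 1: r = r^2 * 32 mod 37 = 20^2 * 32 = 30*32 = 35
  bit 4 = 0: r = r^2 mod 37 = 35^2 = 4
  -> B = 4
s = B^a = 4^23 mod 37  (bits of 23 = 10111)
  bit 0 = 1: r = r^2 * 4 mod 37 = 1^2 * 4 = 1*4 = 4
  bit 1 = 0: r = r^2 mod 37 = 4^2 = 16
  bit 2 = 1: r = r^2 * 4 mod 37 = 16^2 * 4 = 34*4 = 25
  bit 3 = 1: r = r^2 * 4 mod 37 = 25^2 * 4 = 33*4 = 21
  bit 4 = 1: r = r^2 * 4 mod 37 = 21^2 * 4 = 34*4 = 25
  -> s = B^a = 25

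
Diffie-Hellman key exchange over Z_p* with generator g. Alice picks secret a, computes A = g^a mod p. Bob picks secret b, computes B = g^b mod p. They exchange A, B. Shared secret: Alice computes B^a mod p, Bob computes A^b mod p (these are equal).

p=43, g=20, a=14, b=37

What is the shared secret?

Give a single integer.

Answer: 36

Derivation:
A = 20^14 mod 43  (bits of 14 = 1110)
  bit 0 = 1: r = r^2 * 20 mod 43 = 1^2 * 20 = 1*20 = 20
  bit 1 = 1: r = r^2 * 20 mod 43 = 20^2 * 20 = 13*20 = 2
  bit 2 = 1: r = r^2 * 20 mod 43 = 2^2 * 20 = 4*20 = 37
  bit 3 = 0: r = r^2 mod 43 = 37^2 = 36
  -> A = 36
B = 20^37 mod 43  (bits of 37 = 100101)
  bit 0 = 1: r = r^2 * 20 mod 43 = 1^2 * 20 = 1*20 = 20
  bit 1 = 0: r = r^2 mod 43 = 20^2 = 13
  bit 2 = 0: r = r^2 mod 43 = 13^2 = 40
  bit 3 = 1: r = r^2 * 20 mod 43 = 40^2 * 20 = 9*20 = 8
  bit 4 = 0: r = r^2 mod 43 = 8^2 = 21
  bit 5 = 1: r = r^2 * 20 mod 43 = 21^2 * 20 = 11*20 = 5
  -> B = 5
s = B^a = 5^14 mod 43  (bits of 14 = 1110)
  bit 0 = 1: r = r^2 * 5 mod 43 = 1^2 * 5 = 1*5 = 5
  bit 1 = 1: r = r^2 * 5 mod 43 = 5^2 * 5 = 25*5 = 39
  bit 2 = 1: r = r^2 * 5 mod 43 = 39^2 * 5 = 16*5 = 37
  bit 3 = 0: r = r^2 mod 43 = 37^2 = 36
  -> s = B^a = 36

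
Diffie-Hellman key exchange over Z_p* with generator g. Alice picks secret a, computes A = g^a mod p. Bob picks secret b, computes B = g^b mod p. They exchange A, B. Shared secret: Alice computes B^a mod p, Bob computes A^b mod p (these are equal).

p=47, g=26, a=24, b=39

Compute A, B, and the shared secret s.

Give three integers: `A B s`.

A = 26^24 mod 47  (bits of 24 = 11000)
  bit 0 = 1: r = r^2 * 26 mod 47 = 1^2 * 26 = 1*26 = 26
  bit 1 = 1: r = r^2 * 26 mod 47 = 26^2 * 26 = 18*26 = 45
  bit 2 = 0: r = r^2 mod 47 = 45^2 = 4
  bit 3 = 0: r = r^2 mod 47 = 4^2 = 16
  bit 4 = 0: r = r^2 mod 47 = 16^2 = 21
  -> A = 21
B = 26^39 mod 47  (bits of 39 = 100111)
  bit 0 = 1: r = r^2 * 26 mod 47 = 1^2 * 26 = 1*26 = 26
  bit 1 = 0: r = r^2 mod 47 = 26^2 = 18
  bit 2 = 0: r = r^2 mod 47 = 18^2 = 42
  bit 3 = 1: r = r^2 * 26 mod 47 = 42^2 * 26 = 25*26 = 39
  bit 4 = 1: r = r^2 * 26 mod 47 = 39^2 * 26 = 17*26 = 19
  bit 5 = 1: r = r^2 * 26 mod 47 = 19^2 * 26 = 32*26 = 33
  -> B = 33
s = B^a = 33^24 mod 47  (bits of 24 = 11000)
  bit 0 = 1: r = r^2 * 33 mod 47 = 1^2 * 33 = 1*33 = 33
  bit 1 = 1: r = r^2 * 33 mod 47 = 33^2 * 33 = 8*33 = 29
  bit 2 = 0: r = r^2 mod 47 = 29^2 = 42
  bit 3 = 0: r = r^2 mod 47 = 42^2 = 25
  bit 4 = 0: r = r^2 mod 47 = 25^2 = 14
  -> s = B^a = 14

Answer: 21 33 14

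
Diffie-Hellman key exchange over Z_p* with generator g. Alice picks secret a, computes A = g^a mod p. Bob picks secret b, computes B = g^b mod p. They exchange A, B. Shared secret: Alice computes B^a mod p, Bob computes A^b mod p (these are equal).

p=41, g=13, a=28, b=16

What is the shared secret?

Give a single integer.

Answer: 10

Derivation:
A = 13^28 mod 41  (bits of 28 = 11100)
  bit 0 = 1: r = r^2 * 13 mod 41 = 1^2 * 13 = 1*13 = 13
  bit 1 = 1: r = r^2 * 13 mod 41 = 13^2 * 13 = 5*13 = 24
  bit 2 = 1: r = r^2 * 13 mod 41 = 24^2 * 13 = 2*13 = 26
  bit 3 = 0: r = r^2 mod 41 = 26^2 = 20
  bit 4 = 0: r = r^2 mod 41 = 20^2 = 31
  -> A = 31
B = 13^16 mod 41  (bits of 16 = 10000)
  bit 0 = 1: r = r^2 * 13 mod 41 = 1^2 * 13 = 1*13 = 13
  bit 1 = 0: r = r^2 mod 41 = 13^2 = 5
  bit 2 = 0: r = r^2 mod 41 = 5^2 = 25
  bit 3 = 0: r = r^2 mod 41 = 25^2 = 10
  bit 4 = 0: r = r^2 mod 41 = 10^2 = 18
  -> B = 18
s = B^a = 18^28 mod 41  (bits of 28 = 11100)
  bit 0 = 1: r = r^2 * 18 mod 41 = 1^2 * 18 = 1*18 = 18
  bit 1 = 1: r = r^2 * 18 mod 41 = 18^2 * 18 = 37*18 = 10
  bit 2 = 1: r = r^2 * 18 mod 41 = 10^2 * 18 = 18*18 = 37
  bit 3 = 0: r = r^2 mod 41 = 37^2 = 16
  bit 4 = 0: r = r^2 mod 41 = 16^2 = 10
  -> s = B^a = 10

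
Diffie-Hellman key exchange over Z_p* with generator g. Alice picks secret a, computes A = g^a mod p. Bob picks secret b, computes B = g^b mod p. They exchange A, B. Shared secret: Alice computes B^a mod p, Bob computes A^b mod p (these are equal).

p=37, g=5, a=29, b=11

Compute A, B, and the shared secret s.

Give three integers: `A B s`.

Answer: 35 2 24

Derivation:
A = 5^29 mod 37  (bits of 29 = 11101)
  bit 0 = 1: r = r^2 * 5 mod 37 = 1^2 * 5 = 1*5 = 5
  bit 1 = 1: r = r^2 * 5 mod 37 = 5^2 * 5 = 25*5 = 14
  bit 2 = 1: r = r^2 * 5 mod 37 = 14^2 * 5 = 11*5 = 18
  bit 3 = 0: r = r^2 mod 37 = 18^2 = 28
  bit 4 = 1: r = r^2 * 5 mod 37 = 28^2 * 5 = 7*5 = 35
  -> A = 35
B = 5^11 mod 37  (bits of 11 = 1011)
  bit 0 = 1: r = r^2 * 5 mod 37 = 1^2 * 5 = 1*5 = 5
  bit 1 = 0: r = r^2 mod 37 = 5^2 = 25
  bit 2 = 1: r = r^2 * 5 mod 37 = 25^2 * 5 = 33*5 = 17
  bit 3 = 1: r = r^2 * 5 mod 37 = 17^2 * 5 = 30*5 = 2
  -> B = 2
s = B^a = 2^29 mod 37  (bits of 29 = 11101)
  bit 0 = 1: r = r^2 * 2 mod 37 = 1^2 * 2 = 1*2 = 2
  bit 1 = 1: r = r^2 * 2 mod 37 = 2^2 * 2 = 4*2 = 8
  bit 2 = 1: r = r^2 * 2 mod 37 = 8^2 * 2 = 27*2 = 17
  bit 3 = 0: r = r^2 mod 37 = 17^2 = 30
  bit 4 = 1: r = r^2 * 2 mod 37 = 30^2 * 2 = 12*2 = 24
  -> s = B^a = 24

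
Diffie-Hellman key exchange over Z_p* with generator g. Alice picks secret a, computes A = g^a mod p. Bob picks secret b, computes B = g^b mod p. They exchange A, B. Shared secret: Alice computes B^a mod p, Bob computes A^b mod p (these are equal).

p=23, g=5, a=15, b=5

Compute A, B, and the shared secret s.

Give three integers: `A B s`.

Answer: 19 20 11

Derivation:
A = 5^15 mod 23  (bits of 15 = 1111)
  bit 0 = 1: r = r^2 * 5 mod 23 = 1^2 * 5 = 1*5 = 5
  bit 1 = 1: r = r^2 * 5 mod 23 = 5^2 * 5 = 2*5 = 10
  bit 2 = 1: r = r^2 * 5 mod 23 = 10^2 * 5 = 8*5 = 17
  bit 3 = 1: r = r^2 * 5 mod 23 = 17^2 * 5 = 13*5 = 19
  -> A = 19
B = 5^5 mod 23  (bits of 5 = 101)
  bit 0 = 1: r = r^2 * 5 mod 23 = 1^2 * 5 = 1*5 = 5
  bit 1 = 0: r = r^2 mod 23 = 5^2 = 2
  bit 2 = 1: r = r^2 * 5 mod 23 = 2^2 * 5 = 4*5 = 20
  -> B = 20
s = B^a = 20^15 mod 23  (bits of 15 = 1111)
  bit 0 = 1: r = r^2 * 20 mod 23 = 1^2 * 20 = 1*20 = 20
  bit 1 = 1: r = r^2 * 20 mod 23 = 20^2 * 20 = 9*20 = 19
  bit 2 = 1: r = r^2 * 20 mod 23 = 19^2 * 20 = 16*20 = 21
  bit 3 = 1: r = r^2 * 20 mod 23 = 21^2 * 20 = 4*20 = 11
  -> s = B^a = 11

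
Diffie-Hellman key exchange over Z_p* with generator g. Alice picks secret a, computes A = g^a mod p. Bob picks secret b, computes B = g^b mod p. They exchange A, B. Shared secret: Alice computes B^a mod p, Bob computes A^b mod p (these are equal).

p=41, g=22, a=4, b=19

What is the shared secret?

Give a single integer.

Answer: 25

Derivation:
A = 22^4 mod 41  (bits of 4 = 100)
  bit 0 = 1: r = r^2 * 22 mod 41 = 1^2 * 22 = 1*22 = 22
  bit 1 = 0: r = r^2 mod 41 = 22^2 = 33
  bit 2 = 0: r = r^2 mod 41 = 33^2 = 23
  -> A = 23
B = 22^19 mod 41  (bits of 19 = 10011)
  bit 0 = 1: r = r^2 * 22 mod 41 = 1^2 * 22 = 1*22 = 22
  bit 1 = 0: r = r^2 mod 41 = 22^2 = 33
  bit 2 = 0: r = r^2 mod 41 = 33^2 = 23
  bit 3 = 1: r = r^2 * 22 mod 41 = 23^2 * 22 = 37*22 = 35
  bit 4 = 1: r = r^2 * 22 mod 41 = 35^2 * 22 = 36*22 = 13
  -> B = 13
s = B^a = 13^4 mod 41  (bits of 4 = 100)
  bit 0 = 1: r = r^2 * 13 mod 41 = 1^2 * 13 = 1*13 = 13
  bit 1 = 0: r = r^2 mod 41 = 13^2 = 5
  bit 2 = 0: r = r^2 mod 41 = 5^2 = 25
  -> s = B^a = 25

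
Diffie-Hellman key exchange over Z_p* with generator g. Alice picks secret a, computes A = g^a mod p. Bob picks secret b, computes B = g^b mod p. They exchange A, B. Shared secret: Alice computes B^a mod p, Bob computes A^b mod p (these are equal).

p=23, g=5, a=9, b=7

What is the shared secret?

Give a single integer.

Answer: 7

Derivation:
A = 5^9 mod 23  (bits of 9 = 1001)
  bit 0 = 1: r = r^2 * 5 mod 23 = 1^2 * 5 = 1*5 = 5
  bit 1 = 0: r = r^2 mod 23 = 5^2 = 2
  bit 2 = 0: r = r^2 mod 23 = 2^2 = 4
  bit 3 = 1: r = r^2 * 5 mod 23 = 4^2 * 5 = 16*5 = 11
  -> A = 11
B = 5^7 mod 23  (bits of 7 = 111)
  bit 0 = 1: r = r^2 * 5 mod 23 = 1^2 * 5 = 1*5 = 5
  bit 1 = 1: r = r^2 * 5 mod 23 = 5^2 * 5 = 2*5 = 10
  bit 2 = 1: r = r^2 * 5 mod 23 = 10^2 * 5 = 8*5 = 17
  -> B = 17
s = B^a = 17^9 mod 23  (bits of 9 = 1001)
  bit 0 = 1: r = r^2 * 17 mod 23 = 1^2 * 17 = 1*17 = 17
  bit 1 = 0: r = r^2 mod 23 = 17^2 = 13
  bit 2 = 0: r = r^2 mod 23 = 13^2 = 8
  bit 3 = 1: r = r^2 * 17 mod 23 = 8^2 * 17 = 18*17 = 7
  -> s = B^a = 7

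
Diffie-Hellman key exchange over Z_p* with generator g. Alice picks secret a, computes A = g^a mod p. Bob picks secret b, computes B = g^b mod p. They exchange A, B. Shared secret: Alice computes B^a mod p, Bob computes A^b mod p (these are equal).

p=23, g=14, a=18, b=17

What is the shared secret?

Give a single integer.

A = 14^18 mod 23  (bits of 18 = 10010)
  bit 0 = 1: r = r^2 * 14 mod 23 = 1^2 * 14 = 1*14 = 14
  bit 1 = 0: r = r^2 mod 23 = 14^2 = 12
  bit 2 = 0: r = r^2 mod 23 = 12^2 = 6
  bit 3 = 1: r = r^2 * 14 mod 23 = 6^2 * 14 = 13*14 = 21
  bit 4 = 0: r = r^2 mod 23 = 21^2 = 4
  -> A = 4
B = 14^17 mod 23  (bits of 17 = 10001)
  bit 0 = 1: r = r^2 * 14 mod 23 = 1^2 * 14 = 1*14 = 14
  bit 1 = 0: r = r^2 mod 23 = 14^2 = 12
  bit 2 = 0: r = r^2 mod 23 = 12^2 = 6
  bit 3 = 0: r = r^2 mod 23 = 6^2 = 13
  bit 4 = 1: r = r^2 * 14 mod 23 = 13^2 * 14 = 8*14 = 20
  -> B = 20
s = B^a = 20^18 mod 23  (bits of 18 = 10010)
  bit 0 = 1: r = r^2 * 20 mod 23 = 1^2 * 20 = 1*20 = 20
  bit 1 = 0: r = r^2 mod 23 = 20^2 = 9
  bit 2 = 0: r = r^2 mod 23 = 9^2 = 12
  bit 3 = 1: r = r^2 * 20 mod 23 = 12^2 * 20 = 6*20 = 5
  bit 4 = 0: r = r^2 mod 23 = 5^2 = 2
  -> s = B^a = 2

Answer: 2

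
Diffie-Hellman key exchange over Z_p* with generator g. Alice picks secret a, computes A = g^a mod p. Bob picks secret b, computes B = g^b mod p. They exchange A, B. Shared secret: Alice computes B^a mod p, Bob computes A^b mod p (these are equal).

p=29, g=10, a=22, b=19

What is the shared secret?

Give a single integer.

A = 10^22 mod 29  (bits of 22 = 10110)
  bit 0 = 1: r = r^2 * 10 mod 29 = 1^2 * 10 = 1*10 = 10
  bit 1 = 0: r = r^2 mod 29 = 10^2 = 13
  bit 2 = 1: r = r^2 * 10 mod 29 = 13^2 * 10 = 24*10 = 8
  bit 3 = 1: r = r^2 * 10 mod 29 = 8^2 * 10 = 6*10 = 2
  bit 4 = 0: r = r^2 mod 29 = 2^2 = 4
  -> A = 4
B = 10^19 mod 29  (bits of 19 = 10011)
  bit 0 = 1: r = r^2 * 10 mod 29 = 1^2 * 10 = 1*10 = 10
  bit 1 = 0: r = r^2 mod 29 = 10^2 = 13
  bit 2 = 0: r = r^2 mod 29 = 13^2 = 24
  bit 3 = 1: r = r^2 * 10 mod 29 = 24^2 * 10 = 25*10 = 18
  bit 4 = 1: r = r^2 * 10 mod 29 = 18^2 * 10 = 5*10 = 21
  -> B = 21
s = B^a = 21^22 mod 29  (bits of 22 = 10110)
  bit 0 = 1: r = r^2 * 21 mod 29 = 1^2 * 21 = 1*21 = 21
  bit 1 = 0: r = r^2 mod 29 = 21^2 = 6
  bit 2 = 1: r = r^2 * 21 mod 29 = 6^2 * 21 = 7*21 = 2
  bit 3 = 1: r = r^2 * 21 mod 29 = 2^2 * 21 = 4*21 = 26
  bit 4 = 0: r = r^2 mod 29 = 26^2 = 9
  -> s = B^a = 9

Answer: 9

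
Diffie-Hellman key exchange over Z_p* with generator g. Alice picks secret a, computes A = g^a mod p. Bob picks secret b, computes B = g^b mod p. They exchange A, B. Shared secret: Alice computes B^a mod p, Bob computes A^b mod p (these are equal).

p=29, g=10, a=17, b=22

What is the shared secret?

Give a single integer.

A = 10^17 mod 29  (bits of 17 = 10001)
  bit 0 = 1: r = r^2 * 10 mod 29 = 1^2 * 10 = 1*10 = 10
  bit 1 = 0: r = r^2 mod 29 = 10^2 = 13
  bit 2 = 0: r = r^2 mod 29 = 13^2 = 24
  bit 3 = 0: r = r^2 mod 29 = 24^2 = 25
  bit 4 = 1: r = r^2 * 10 mod 29 = 25^2 * 10 = 16*10 = 15
  -> A = 15
B = 10^22 mod 29  (bits of 22 = 10110)
  bit 0 = 1: r = r^2 * 10 mod 29 = 1^2 * 10 = 1*10 = 10
  bit 1 = 0: r = r^2 mod 29 = 10^2 = 13
  bit 2 = 1: r = r^2 * 10 mod 29 = 13^2 * 10 = 24*10 = 8
  bit 3 = 1: r = r^2 * 10 mod 29 = 8^2 * 10 = 6*10 = 2
  bit 4 = 0: r = r^2 mod 29 = 2^2 = 4
  -> B = 4
s = B^a = 4^17 mod 29  (bits of 17 = 10001)
  bit 0 = 1: r = r^2 * 4 mod 29 = 1^2 * 4 = 1*4 = 4
  bit 1 = 0: r = r^2 mod 29 = 4^2 = 16
  bit 2 = 0: r = r^2 mod 29 = 16^2 = 24
  bit 3 = 0: r = r^2 mod 29 = 24^2 = 25
  bit 4 = 1: r = r^2 * 4 mod 29 = 25^2 * 4 = 16*4 = 6
  -> s = B^a = 6

Answer: 6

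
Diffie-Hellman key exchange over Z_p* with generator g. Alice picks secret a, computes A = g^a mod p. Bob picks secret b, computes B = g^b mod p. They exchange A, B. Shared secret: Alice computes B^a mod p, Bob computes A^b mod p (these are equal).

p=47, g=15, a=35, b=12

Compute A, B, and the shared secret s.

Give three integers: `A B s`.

Answer: 19 28 34

Derivation:
A = 15^35 mod 47  (bits of 35 = 100011)
  bit 0 = 1: r = r^2 * 15 mod 47 = 1^2 * 15 = 1*15 = 15
  bit 1 = 0: r = r^2 mod 47 = 15^2 = 37
  bit 2 = 0: r = r^2 mod 47 = 37^2 = 6
  bit 3 = 0: r = r^2 mod 47 = 6^2 = 36
  bit 4 = 1: r = r^2 * 15 mod 47 = 36^2 * 15 = 27*15 = 29
  bit 5 = 1: r = r^2 * 15 mod 47 = 29^2 * 15 = 42*15 = 19
  -> A = 19
B = 15^12 mod 47  (bits of 12 = 1100)
  bit 0 = 1: r = r^2 * 15 mod 47 = 1^2 * 15 = 1*15 = 15
  bit 1 = 1: r = r^2 * 15 mod 47 = 15^2 * 15 = 37*15 = 38
  bit 2 = 0: r = r^2 mod 47 = 38^2 = 34
  bit 3 = 0: r = r^2 mod 47 = 34^2 = 28
  -> B = 28
s = B^a = 28^35 mod 47  (bits of 35 = 100011)
  bit 0 = 1: r = r^2 * 28 mod 47 = 1^2 * 28 = 1*28 = 28
  bit 1 = 0: r = r^2 mod 47 = 28^2 = 32
  bit 2 = 0: r = r^2 mod 47 = 32^2 = 37
  bit 3 = 0: r = r^2 mod 47 = 37^2 = 6
  bit 4 = 1: r = r^2 * 28 mod 47 = 6^2 * 28 = 36*28 = 21
  bit 5 = 1: r = r^2 * 28 mod 47 = 21^2 * 28 = 18*28 = 34
  -> s = B^a = 34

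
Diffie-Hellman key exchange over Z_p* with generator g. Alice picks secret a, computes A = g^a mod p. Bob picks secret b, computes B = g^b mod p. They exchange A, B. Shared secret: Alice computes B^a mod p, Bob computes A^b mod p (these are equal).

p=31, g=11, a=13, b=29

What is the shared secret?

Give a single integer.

Answer: 3

Derivation:
A = 11^13 mod 31  (bits of 13 = 1101)
  bit 0 = 1: r = r^2 * 11 mod 31 = 1^2 * 11 = 1*11 = 11
  bit 1 = 1: r = r^2 * 11 mod 31 = 11^2 * 11 = 28*11 = 29
  bit 2 = 0: r = r^2 mod 31 = 29^2 = 4
  bit 3 = 1: r = r^2 * 11 mod 31 = 4^2 * 11 = 16*11 = 21
  -> A = 21
B = 11^29 mod 31  (bits of 29 = 11101)
  bit 0 = 1: r = r^2 * 11 mod 31 = 1^2 * 11 = 1*11 = 11
  bit 1 = 1: r = r^2 * 11 mod 31 = 11^2 * 11 = 28*11 = 29
  bit 2 = 1: r = r^2 * 11 mod 31 = 29^2 * 11 = 4*11 = 13
  bit 3 = 0: r = r^2 mod 31 = 13^2 = 14
  bit 4 = 1: r = r^2 * 11 mod 31 = 14^2 * 11 = 10*11 = 17
  -> B = 17
s = B^a = 17^13 mod 31  (bits of 13 = 1101)
  bit 0 = 1: r = r^2 * 17 mod 31 = 1^2 * 17 = 1*17 = 17
  bit 1 = 1: r = r^2 * 17 mod 31 = 17^2 * 17 = 10*17 = 15
  bit 2 = 0: r = r^2 mod 31 = 15^2 = 8
  bit 3 = 1: r = r^2 * 17 mod 31 = 8^2 * 17 = 2*17 = 3
  -> s = B^a = 3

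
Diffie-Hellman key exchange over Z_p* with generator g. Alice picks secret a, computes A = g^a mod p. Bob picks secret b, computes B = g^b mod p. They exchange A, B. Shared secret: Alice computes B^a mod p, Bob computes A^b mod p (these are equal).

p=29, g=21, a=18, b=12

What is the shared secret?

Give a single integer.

A = 21^18 mod 29  (bits of 18 = 10010)
  bit 0 = 1: r = r^2 * 21 mod 29 = 1^2 * 21 = 1*21 = 21
  bit 1 = 0: r = r^2 mod 29 = 21^2 = 6
  bit 2 = 0: r = r^2 mod 29 = 6^2 = 7
  bit 3 = 1: r = r^2 * 21 mod 29 = 7^2 * 21 = 20*21 = 14
  bit 4 = 0: r = r^2 mod 29 = 14^2 = 22
  -> A = 22
B = 21^12 mod 29  (bits of 12 = 1100)
  bit 0 = 1: r = r^2 * 21 mod 29 = 1^2 * 21 = 1*21 = 21
  bit 1 = 1: r = r^2 * 21 mod 29 = 21^2 * 21 = 6*21 = 10
  bit 2 = 0: r = r^2 mod 29 = 10^2 = 13
  bit 3 = 0: r = r^2 mod 29 = 13^2 = 24
  -> B = 24
s = B^a = 24^18 mod 29  (bits of 18 = 10010)
  bit 0 = 1: r = r^2 * 24 mod 29 = 1^2 * 24 = 1*24 = 24
  bit 1 = 0: r = r^2 mod 29 = 24^2 = 25
  bit 2 = 0: r = r^2 mod 29 = 25^2 = 16
  bit 3 = 1: r = r^2 * 24 mod 29 = 16^2 * 24 = 24*24 = 25
  bit 4 = 0: r = r^2 mod 29 = 25^2 = 16
  -> s = B^a = 16

Answer: 16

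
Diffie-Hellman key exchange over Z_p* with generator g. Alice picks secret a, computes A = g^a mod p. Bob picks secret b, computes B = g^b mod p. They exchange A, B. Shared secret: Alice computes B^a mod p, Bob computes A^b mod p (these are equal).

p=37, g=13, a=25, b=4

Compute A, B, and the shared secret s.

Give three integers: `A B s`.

Answer: 5 34 33

Derivation:
A = 13^25 mod 37  (bits of 25 = 11001)
  bit 0 = 1: r = r^2 * 13 mod 37 = 1^2 * 13 = 1*13 = 13
  bit 1 = 1: r = r^2 * 13 mod 37 = 13^2 * 13 = 21*13 = 14
  bit 2 = 0: r = r^2 mod 37 = 14^2 = 11
  bit 3 = 0: r = r^2 mod 37 = 11^2 = 10
  bit 4 = 1: r = r^2 * 13 mod 37 = 10^2 * 13 = 26*13 = 5
  -> A = 5
B = 13^4 mod 37  (bits of 4 = 100)
  bit 0 = 1: r = r^2 * 13 mod 37 = 1^2 * 13 = 1*13 = 13
  bit 1 = 0: r = r^2 mod 37 = 13^2 = 21
  bit 2 = 0: r = r^2 mod 37 = 21^2 = 34
  -> B = 34
s = B^a = 34^25 mod 37  (bits of 25 = 11001)
  bit 0 = 1: r = r^2 * 34 mod 37 = 1^2 * 34 = 1*34 = 34
  bit 1 = 1: r = r^2 * 34 mod 37 = 34^2 * 34 = 9*34 = 10
  bit 2 = 0: r = r^2 mod 37 = 10^2 = 26
  bit 3 = 0: r = r^2 mod 37 = 26^2 = 10
  bit 4 = 1: r = r^2 * 34 mod 37 = 10^2 * 34 = 26*34 = 33
  -> s = B^a = 33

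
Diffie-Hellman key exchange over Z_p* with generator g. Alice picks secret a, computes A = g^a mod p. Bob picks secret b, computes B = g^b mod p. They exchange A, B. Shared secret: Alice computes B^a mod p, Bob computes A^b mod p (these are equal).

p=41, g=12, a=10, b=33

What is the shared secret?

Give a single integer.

Answer: 9

Derivation:
A = 12^10 mod 41  (bits of 10 = 1010)
  bit 0 = 1: r = r^2 * 12 mod 41 = 1^2 * 12 = 1*12 = 12
  bit 1 = 0: r = r^2 mod 41 = 12^2 = 21
  bit 2 = 1: r = r^2 * 12 mod 41 = 21^2 * 12 = 31*12 = 3
  bit 3 = 0: r = r^2 mod 41 = 3^2 = 9
  -> A = 9
B = 12^33 mod 41  (bits of 33 = 100001)
  bit 0 = 1: r = r^2 * 12 mod 41 = 1^2 * 12 = 1*12 = 12
  bit 1 = 0: r = r^2 mod 41 = 12^2 = 21
  bit 2 = 0: r = r^2 mod 41 = 21^2 = 31
  bit 3 = 0: r = r^2 mod 41 = 31^2 = 18
  bit 4 = 0: r = r^2 mod 41 = 18^2 = 37
  bit 5 = 1: r = r^2 * 12 mod 41 = 37^2 * 12 = 16*12 = 28
  -> B = 28
s = B^a = 28^10 mod 41  (bits of 10 = 1010)
  bit 0 = 1: r = r^2 * 28 mod 41 = 1^2 * 28 = 1*28 = 28
  bit 1 = 0: r = r^2 mod 41 = 28^2 = 5
  bit 2 = 1: r = r^2 * 28 mod 41 = 5^2 * 28 = 25*28 = 3
  bit 3 = 0: r = r^2 mod 41 = 3^2 = 9
  -> s = B^a = 9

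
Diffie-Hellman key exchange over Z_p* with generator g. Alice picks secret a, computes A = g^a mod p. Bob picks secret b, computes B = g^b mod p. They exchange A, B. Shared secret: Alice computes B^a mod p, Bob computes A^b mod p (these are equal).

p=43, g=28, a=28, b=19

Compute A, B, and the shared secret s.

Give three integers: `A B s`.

A = 28^28 mod 43  (bits of 28 = 11100)
  bit 0 = 1: r = r^2 * 28 mod 43 = 1^2 * 28 = 1*28 = 28
  bit 1 = 1: r = r^2 * 28 mod 43 = 28^2 * 28 = 10*28 = 22
  bit 2 = 1: r = r^2 * 28 mod 43 = 22^2 * 28 = 11*28 = 7
  bit 3 = 0: r = r^2 mod 43 = 7^2 = 6
  bit 4 = 0: r = r^2 mod 43 = 6^2 = 36
  -> A = 36
B = 28^19 mod 43  (bits of 19 = 10011)
  bit 0 = 1: r = r^2 * 28 mod 43 = 1^2 * 28 = 1*28 = 28
  bit 1 = 0: r = r^2 mod 43 = 28^2 = 10
  bit 2 = 0: r = r^2 mod 43 = 10^2 = 14
  bit 3 = 1: r = r^2 * 28 mod 43 = 14^2 * 28 = 24*28 = 27
  bit 4 = 1: r = r^2 * 28 mod 43 = 27^2 * 28 = 41*28 = 30
  -> B = 30
s = B^a = 30^28 mod 43  (bits of 28 = 11100)
  bit 0 = 1: r = r^2 * 30 mod 43 = 1^2 * 30 = 1*30 = 30
  bit 1 = 1: r = r^2 * 30 mod 43 = 30^2 * 30 = 40*30 = 39
  bit 2 = 1: r = r^2 * 30 mod 43 = 39^2 * 30 = 16*30 = 7
  bit 3 = 0: r = r^2 mod 43 = 7^2 = 6
  bit 4 = 0: r = r^2 mod 43 = 6^2 = 36
  -> s = B^a = 36

Answer: 36 30 36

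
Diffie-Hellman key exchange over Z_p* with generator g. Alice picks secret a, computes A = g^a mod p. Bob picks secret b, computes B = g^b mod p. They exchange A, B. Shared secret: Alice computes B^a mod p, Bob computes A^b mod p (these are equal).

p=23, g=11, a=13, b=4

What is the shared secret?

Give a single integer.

A = 11^13 mod 23  (bits of 13 = 1101)
  bit 0 = 1: r = r^2 * 11 mod 23 = 1^2 * 11 = 1*11 = 11
  bit 1 = 1: r = r^2 * 11 mod 23 = 11^2 * 11 = 6*11 = 20
  bit 2 = 0: r = r^2 mod 23 = 20^2 = 9
  bit 3 = 1: r = r^2 * 11 mod 23 = 9^2 * 11 = 12*11 = 17
  -> A = 17
B = 11^4 mod 23  (bits of 4 = 100)
  bit 0 = 1: r = r^2 * 11 mod 23 = 1^2 * 11 = 1*11 = 11
  bit 1 = 0: r = r^2 mod 23 = 11^2 = 6
  bit 2 = 0: r = r^2 mod 23 = 6^2 = 13
  -> B = 13
s = B^a = 13^13 mod 23  (bits of 13 = 1101)
  bit 0 = 1: r = r^2 * 13 mod 23 = 1^2 * 13 = 1*13 = 13
  bit 1 = 1: r = r^2 * 13 mod 23 = 13^2 * 13 = 8*13 = 12
  bit 2 = 0: r = r^2 mod 23 = 12^2 = 6
  bit 3 = 1: r = r^2 * 13 mod 23 = 6^2 * 13 = 13*13 = 8
  -> s = B^a = 8

Answer: 8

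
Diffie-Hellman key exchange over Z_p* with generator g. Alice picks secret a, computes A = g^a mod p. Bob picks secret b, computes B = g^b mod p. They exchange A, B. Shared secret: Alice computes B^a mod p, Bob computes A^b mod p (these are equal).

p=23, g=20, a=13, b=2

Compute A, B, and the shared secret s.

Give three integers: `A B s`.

A = 20^13 mod 23  (bits of 13 = 1101)
  bit 0 = 1: r = r^2 * 20 mod 23 = 1^2 * 20 = 1*20 = 20
  bit 1 = 1: r = r^2 * 20 mod 23 = 20^2 * 20 = 9*20 = 19
  bit 2 = 0: r = r^2 mod 23 = 19^2 = 16
  bit 3 = 1: r = r^2 * 20 mod 23 = 16^2 * 20 = 3*20 = 14
  -> A = 14
B = 20^2 mod 23  (bits of 2 = 10)
  bit 0 = 1: r = r^2 * 20 mod 23 = 1^2 * 20 = 1*20 = 20
  bit 1 = 0: r = r^2 mod 23 = 20^2 = 9
  -> B = 9
s = B^a = 9^13 mod 23  (bits of 13 = 1101)
  bit 0 = 1: r = r^2 * 9 mod 23 = 1^2 * 9 = 1*9 = 9
  bit 1 = 1: r = r^2 * 9 mod 23 = 9^2 * 9 = 12*9 = 16
  bit 2 = 0: r = r^2 mod 23 = 16^2 = 3
  bit 3 = 1: r = r^2 * 9 mod 23 = 3^2 * 9 = 9*9 = 12
  -> s = B^a = 12

Answer: 14 9 12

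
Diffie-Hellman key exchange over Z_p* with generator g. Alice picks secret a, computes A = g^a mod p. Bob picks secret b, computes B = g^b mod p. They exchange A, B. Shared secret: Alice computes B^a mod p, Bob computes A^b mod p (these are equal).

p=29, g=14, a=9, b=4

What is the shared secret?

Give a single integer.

Answer: 23

Derivation:
A = 14^9 mod 29  (bits of 9 = 1001)
  bit 0 = 1: r = r^2 * 14 mod 29 = 1^2 * 14 = 1*14 = 14
  bit 1 = 0: r = r^2 mod 29 = 14^2 = 22
  bit 2 = 0: r = r^2 mod 29 = 22^2 = 20
  bit 3 = 1: r = r^2 * 14 mod 29 = 20^2 * 14 = 23*14 = 3
  -> A = 3
B = 14^4 mod 29  (bits of 4 = 100)
  bit 0 = 1: r = r^2 * 14 mod 29 = 1^2 * 14 = 1*14 = 14
  bit 1 = 0: r = r^2 mod 29 = 14^2 = 22
  bit 2 = 0: r = r^2 mod 29 = 22^2 = 20
  -> B = 20
s = B^a = 20^9 mod 29  (bits of 9 = 1001)
  bit 0 = 1: r = r^2 * 20 mod 29 = 1^2 * 20 = 1*20 = 20
  bit 1 = 0: r = r^2 mod 29 = 20^2 = 23
  bit 2 = 0: r = r^2 mod 29 = 23^2 = 7
  bit 3 = 1: r = r^2 * 20 mod 29 = 7^2 * 20 = 20*20 = 23
  -> s = B^a = 23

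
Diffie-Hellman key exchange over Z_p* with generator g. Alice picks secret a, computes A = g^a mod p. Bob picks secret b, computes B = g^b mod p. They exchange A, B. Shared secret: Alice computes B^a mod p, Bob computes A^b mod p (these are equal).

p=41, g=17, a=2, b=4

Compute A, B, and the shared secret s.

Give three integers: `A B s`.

A = 17^2 mod 41  (bits of 2 = 10)
  bit 0 = 1: r = r^2 * 17 mod 41 = 1^2 * 17 = 1*17 = 17
  bit 1 = 0: r = r^2 mod 41 = 17^2 = 2
  -> A = 2
B = 17^4 mod 41  (bits of 4 = 100)
  bit 0 = 1: r = r^2 * 17 mod 41 = 1^2 * 17 = 1*17 = 17
  bit 1 = 0: r = r^2 mod 41 = 17^2 = 2
  bit 2 = 0: r = r^2 mod 41 = 2^2 = 4
  -> B = 4
s = B^a = 4^2 mod 41  (bits of 2 = 10)
  bit 0 = 1: r = r^2 * 4 mod 41 = 1^2 * 4 = 1*4 = 4
  bit 1 = 0: r = r^2 mod 41 = 4^2 = 16
  -> s = B^a = 16

Answer: 2 4 16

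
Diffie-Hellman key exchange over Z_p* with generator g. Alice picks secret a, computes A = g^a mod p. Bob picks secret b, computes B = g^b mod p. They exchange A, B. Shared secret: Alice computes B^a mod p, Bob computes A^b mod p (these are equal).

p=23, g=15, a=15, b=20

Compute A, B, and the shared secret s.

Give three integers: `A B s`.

A = 15^15 mod 23  (bits of 15 = 1111)
  bit 0 = 1: r = r^2 * 15 mod 23 = 1^2 * 15 = 1*15 = 15
  bit 1 = 1: r = r^2 * 15 mod 23 = 15^2 * 15 = 18*15 = 17
  bit 2 = 1: r = r^2 * 15 mod 23 = 17^2 * 15 = 13*15 = 11
  bit 3 = 1: r = r^2 * 15 mod 23 = 11^2 * 15 = 6*15 = 21
  -> A = 21
B = 15^20 mod 23  (bits of 20 = 10100)
  bit 0 = 1: r = r^2 * 15 mod 23 = 1^2 * 15 = 1*15 = 15
  bit 1 = 0: r = r^2 mod 23 = 15^2 = 18
  bit 2 = 1: r = r^2 * 15 mod 23 = 18^2 * 15 = 2*15 = 7
  bit 3 = 0: r = r^2 mod 23 = 7^2 = 3
  bit 4 = 0: r = r^2 mod 23 = 3^2 = 9
  -> B = 9
s = B^a = 9^15 mod 23  (bits of 15 = 1111)
  bit 0 = 1: r = r^2 * 9 mod 23 = 1^2 * 9 = 1*9 = 9
  bit 1 = 1: r = r^2 * 9 mod 23 = 9^2 * 9 = 12*9 = 16
  bit 2 = 1: r = r^2 * 9 mod 23 = 16^2 * 9 = 3*9 = 4
  bit 3 = 1: r = r^2 * 9 mod 23 = 4^2 * 9 = 16*9 = 6
  -> s = B^a = 6

Answer: 21 9 6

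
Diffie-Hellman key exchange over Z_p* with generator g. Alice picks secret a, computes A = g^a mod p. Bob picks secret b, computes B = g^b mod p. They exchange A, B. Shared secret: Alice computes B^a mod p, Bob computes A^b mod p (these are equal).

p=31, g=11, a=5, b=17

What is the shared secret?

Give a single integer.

Answer: 26

Derivation:
A = 11^5 mod 31  (bits of 5 = 101)
  bit 0 = 1: r = r^2 * 11 mod 31 = 1^2 * 11 = 1*11 = 11
  bit 1 = 0: r = r^2 mod 31 = 11^2 = 28
  bit 2 = 1: r = r^2 * 11 mod 31 = 28^2 * 11 = 9*11 = 6
  -> A = 6
B = 11^17 mod 31  (bits of 17 = 10001)
  bit 0 = 1: r = r^2 * 11 mod 31 = 1^2 * 11 = 1*11 = 11
  bit 1 = 0: r = r^2 mod 31 = 11^2 = 28
  bit 2 = 0: r = r^2 mod 31 = 28^2 = 9
  bit 3 = 0: r = r^2 mod 31 = 9^2 = 19
  bit 4 = 1: r = r^2 * 11 mod 31 = 19^2 * 11 = 20*11 = 3
  -> B = 3
s = B^a = 3^5 mod 31  (bits of 5 = 101)
  bit 0 = 1: r = r^2 * 3 mod 31 = 1^2 * 3 = 1*3 = 3
  bit 1 = 0: r = r^2 mod 31 = 3^2 = 9
  bit 2 = 1: r = r^2 * 3 mod 31 = 9^2 * 3 = 19*3 = 26
  -> s = B^a = 26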